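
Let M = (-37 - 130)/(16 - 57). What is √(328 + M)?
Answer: √558215/41 ≈ 18.223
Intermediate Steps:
M = 167/41 (M = -167/(-41) = -167*(-1/41) = 167/41 ≈ 4.0732)
√(328 + M) = √(328 + 167/41) = √(13615/41) = √558215/41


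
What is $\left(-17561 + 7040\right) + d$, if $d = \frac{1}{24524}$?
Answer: $- \frac{258017003}{24524} \approx -10521.0$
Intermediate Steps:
$d = \frac{1}{24524} \approx 4.0776 \cdot 10^{-5}$
$\left(-17561 + 7040\right) + d = \left(-17561 + 7040\right) + \frac{1}{24524} = -10521 + \frac{1}{24524} = - \frac{258017003}{24524}$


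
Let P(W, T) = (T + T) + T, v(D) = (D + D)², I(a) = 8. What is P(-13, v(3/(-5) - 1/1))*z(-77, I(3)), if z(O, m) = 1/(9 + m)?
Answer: 768/425 ≈ 1.8071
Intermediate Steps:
v(D) = 4*D² (v(D) = (2*D)² = 4*D²)
P(W, T) = 3*T (P(W, T) = 2*T + T = 3*T)
P(-13, v(3/(-5) - 1/1))*z(-77, I(3)) = (3*(4*(3/(-5) - 1/1)²))/(9 + 8) = (3*(4*(3*(-⅕) - 1*1)²))/17 = (3*(4*(-⅗ - 1)²))*(1/17) = (3*(4*(-8/5)²))*(1/17) = (3*(4*(64/25)))*(1/17) = (3*(256/25))*(1/17) = (768/25)*(1/17) = 768/425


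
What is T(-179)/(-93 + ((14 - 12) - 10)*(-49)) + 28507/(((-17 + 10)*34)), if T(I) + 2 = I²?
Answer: -39057/3094 ≈ -12.623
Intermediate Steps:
T(I) = -2 + I²
T(-179)/(-93 + ((14 - 12) - 10)*(-49)) + 28507/(((-17 + 10)*34)) = (-2 + (-179)²)/(-93 + ((14 - 12) - 10)*(-49)) + 28507/(((-17 + 10)*34)) = (-2 + 32041)/(-93 + (2 - 10)*(-49)) + 28507/((-7*34)) = 32039/(-93 - 8*(-49)) + 28507/(-238) = 32039/(-93 + 392) + 28507*(-1/238) = 32039/299 - 28507/238 = 32039*(1/299) - 28507/238 = 1393/13 - 28507/238 = -39057/3094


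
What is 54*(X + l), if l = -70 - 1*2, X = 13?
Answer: -3186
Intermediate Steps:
l = -72 (l = -70 - 2 = -72)
54*(X + l) = 54*(13 - 72) = 54*(-59) = -3186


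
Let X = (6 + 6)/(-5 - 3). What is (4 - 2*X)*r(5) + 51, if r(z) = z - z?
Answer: 51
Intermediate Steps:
r(z) = 0
X = -3/2 (X = 12/(-8) = 12*(-1/8) = -3/2 ≈ -1.5000)
(4 - 2*X)*r(5) + 51 = (4 - 2*(-3/2))*0 + 51 = (4 + 3)*0 + 51 = 7*0 + 51 = 0 + 51 = 51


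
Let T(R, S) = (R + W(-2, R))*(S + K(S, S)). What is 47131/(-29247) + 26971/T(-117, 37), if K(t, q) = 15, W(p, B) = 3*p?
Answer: -363423571/62354604 ≈ -5.8283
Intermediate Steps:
T(R, S) = (-6 + R)*(15 + S) (T(R, S) = (R + 3*(-2))*(S + 15) = (R - 6)*(15 + S) = (-6 + R)*(15 + S))
47131/(-29247) + 26971/T(-117, 37) = 47131/(-29247) + 26971/(-90 - 6*37 + 15*(-117) - 117*37) = 47131*(-1/29247) + 26971/(-90 - 222 - 1755 - 4329) = -47131/29247 + 26971/(-6396) = -47131/29247 + 26971*(-1/6396) = -47131/29247 - 26971/6396 = -363423571/62354604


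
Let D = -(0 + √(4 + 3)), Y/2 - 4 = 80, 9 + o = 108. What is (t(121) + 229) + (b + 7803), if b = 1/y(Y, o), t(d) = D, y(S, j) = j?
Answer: 795169/99 - √7 ≈ 8029.4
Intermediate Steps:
o = 99 (o = -9 + 108 = 99)
Y = 168 (Y = 8 + 2*80 = 8 + 160 = 168)
D = -√7 (D = -(0 + √7) = -√7 ≈ -2.6458)
t(d) = -√7
b = 1/99 ≈ 0.010101
(t(121) + 229) + (b + 7803) = (-√7 + 229) + (1/99 + 7803) = (229 - √7) + 772498/99 = 795169/99 - √7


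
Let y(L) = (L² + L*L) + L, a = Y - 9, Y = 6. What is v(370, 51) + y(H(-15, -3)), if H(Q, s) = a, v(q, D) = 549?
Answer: 564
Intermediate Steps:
a = -3 (a = 6 - 9 = -3)
H(Q, s) = -3
y(L) = L + 2*L² (y(L) = (L² + L²) + L = 2*L² + L = L + 2*L²)
v(370, 51) + y(H(-15, -3)) = 549 - 3*(1 + 2*(-3)) = 549 - 3*(1 - 6) = 549 - 3*(-5) = 549 + 15 = 564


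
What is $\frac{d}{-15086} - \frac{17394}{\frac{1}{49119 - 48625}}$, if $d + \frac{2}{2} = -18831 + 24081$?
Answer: $- \frac{129628511945}{15086} \approx -8.5926 \cdot 10^{6}$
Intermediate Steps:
$d = 5249$ ($d = -1 + \left(-18831 + 24081\right) = -1 + 5250 = 5249$)
$\frac{d}{-15086} - \frac{17394}{\frac{1}{49119 - 48625}} = \frac{5249}{-15086} - \frac{17394}{\frac{1}{49119 - 48625}} = 5249 \left(- \frac{1}{15086}\right) - \frac{17394}{\frac{1}{494}} = - \frac{5249}{15086} - 17394 \frac{1}{\frac{1}{494}} = - \frac{5249}{15086} - 8592636 = - \frac{129628511945}{15086}$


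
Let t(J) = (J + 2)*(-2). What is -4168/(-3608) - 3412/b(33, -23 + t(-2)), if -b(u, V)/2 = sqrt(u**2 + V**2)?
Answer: 521/451 + 853*sqrt(1618)/809 ≈ 43.567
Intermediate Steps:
t(J) = -4 - 2*J (t(J) = (2 + J)*(-2) = -4 - 2*J)
b(u, V) = -2*sqrt(V**2 + u**2) (b(u, V) = -2*sqrt(u**2 + V**2) = -2*sqrt(V**2 + u**2))
-4168/(-3608) - 3412/b(33, -23 + t(-2)) = -4168/(-3608) - 3412*(-1/(2*sqrt((-23 + (-4 - 2*(-2)))**2 + 33**2))) = -4168*(-1/3608) - 3412*(-1/(2*sqrt((-23 + (-4 + 4))**2 + 1089))) = 521/451 - 3412*(-1/(2*sqrt((-23 + 0)**2 + 1089))) = 521/451 - 3412*(-1/(2*sqrt((-23)**2 + 1089))) = 521/451 - 3412*(-1/(2*sqrt(529 + 1089))) = 521/451 - 3412*(-sqrt(1618)/3236) = 521/451 - (-853)*sqrt(1618)/809 = 521/451 + 853*sqrt(1618)/809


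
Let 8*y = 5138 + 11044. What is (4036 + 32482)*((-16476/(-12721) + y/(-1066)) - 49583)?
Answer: -49108143141937241/27121172 ≈ -1.8107e+9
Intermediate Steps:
y = 8091/4 (y = (5138 + 11044)/8 = (⅛)*16182 = 8091/4 ≈ 2022.8)
(4036 + 32482)*((-16476/(-12721) + y/(-1066)) - 49583) = (4036 + 32482)*((-16476/(-12721) + (8091/4)/(-1066)) - 49583) = 36518*((-16476*(-1/12721) + (8091/4)*(-1/1066)) - 49583) = 36518*((16476/12721 - 8091/4264) - 49583) = 36518*(-32671947/54242344 - 49583) = 36518*(-2689530814499/54242344) = -49108143141937241/27121172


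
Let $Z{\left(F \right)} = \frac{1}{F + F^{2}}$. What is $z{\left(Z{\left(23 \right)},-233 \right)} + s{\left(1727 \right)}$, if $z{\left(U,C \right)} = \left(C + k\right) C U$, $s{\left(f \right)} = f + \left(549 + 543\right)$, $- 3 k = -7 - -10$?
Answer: $\frac{268435}{92} \approx 2917.8$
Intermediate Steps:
$k = -1$ ($k = - \frac{-7 - -10}{3} = - \frac{-7 + 10}{3} = \left(- \frac{1}{3}\right) 3 = -1$)
$s{\left(f \right)} = 1092 + f$ ($s{\left(f \right)} = f + 1092 = 1092 + f$)
$z{\left(U,C \right)} = C U \left(-1 + C\right)$ ($z{\left(U,C \right)} = \left(C - 1\right) C U = \left(-1 + C\right) C U = C \left(-1 + C\right) U = C U \left(-1 + C\right)$)
$z{\left(Z{\left(23 \right)},-233 \right)} + s{\left(1727 \right)} = - 233 \frac{1}{23 \left(1 + 23\right)} \left(-1 - 233\right) + \left(1092 + 1727\right) = \left(-233\right) \frac{1}{23 \cdot 24} \left(-234\right) + 2819 = \left(-233\right) \frac{1}{23} \cdot \frac{1}{24} \left(-234\right) + 2819 = \left(-233\right) \frac{1}{552} \left(-234\right) + 2819 = \frac{9087}{92} + 2819 = \frac{268435}{92}$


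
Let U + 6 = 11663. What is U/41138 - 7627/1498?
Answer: -74074335/15406181 ≈ -4.8081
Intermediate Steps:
U = 11657 (U = -6 + 11663 = 11657)
U/41138 - 7627/1498 = 11657/41138 - 7627/1498 = -74074335/15406181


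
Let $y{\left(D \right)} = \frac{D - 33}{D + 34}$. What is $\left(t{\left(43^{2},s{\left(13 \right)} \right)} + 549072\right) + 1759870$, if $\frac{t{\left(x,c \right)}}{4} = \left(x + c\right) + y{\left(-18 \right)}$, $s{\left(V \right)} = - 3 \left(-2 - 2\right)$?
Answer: $\frac{9265493}{4} \approx 2.3164 \cdot 10^{6}$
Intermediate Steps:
$s{\left(V \right)} = 12$ ($s{\left(V \right)} = \left(-3\right) \left(-4\right) = 12$)
$y{\left(D \right)} = \frac{-33 + D}{34 + D}$
$t{\left(x,c \right)} = - \frac{51}{4} + 4 c + 4 x$ ($t{\left(x,c \right)} = 4 \left(\left(x + c\right) + \frac{-33 - 18}{34 - 18}\right) = 4 \left(\left(c + x\right) + \frac{1}{16} \left(-51\right)\right) = 4 \left(\left(c + x\right) - \frac{51}{16}\right) = 4 \left(- \frac{51}{16} + c + x\right) = - \frac{51}{4} + 4 c + 4 x$)
$\left(t{\left(43^{2},s{\left(13 \right)} \right)} + 549072\right) + 1759870 = \left(\left(- \frac{51}{4} + 4 \cdot 12 + 4 \cdot 43^{2}\right) + 549072\right) + 1759870 = \left(\left(- \frac{51}{4} + 48 + 4 \cdot 1849\right) + 549072\right) + 1759870 = \left(\left(- \frac{51}{4} + 48 + 7396\right) + 549072\right) + 1759870 = \left(\frac{29725}{4} + 549072\right) + 1759870 = \frac{2226013}{4} + 1759870 = \frac{9265493}{4}$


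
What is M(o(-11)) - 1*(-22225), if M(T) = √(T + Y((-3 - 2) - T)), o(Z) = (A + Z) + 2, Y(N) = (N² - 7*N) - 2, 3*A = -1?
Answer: 22225 + I*√206/3 ≈ 22225.0 + 4.7842*I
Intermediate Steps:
A = -⅓ (A = (⅓)*(-1) = -⅓ ≈ -0.33333)
Y(N) = -2 + N² - 7*N
o(Z) = 5/3 + Z (o(Z) = (-⅓ + Z) + 2 = 5/3 + Z)
M(T) = √(33 + (-5 - T)² + 8*T) (M(T) = √(T + (-2 + ((-3 - 2) - T)² - 7*((-3 - 2) - T))) = √(T + (-2 + (-5 - T)² - 7*(-5 - T))) = √(T + (-2 + (-5 - T)² + (35 + 7*T))) = √(T + (33 + (-5 - T)² + 7*T)) = √(33 + (-5 - T)² + 8*T))
M(o(-11)) - 1*(-22225) = √(58 + (5/3 - 11)² + 18*(5/3 - 11)) - 1*(-22225) = √(58 + (-28/3)² + 18*(-28/3)) + 22225 = √(58 + 784/9 - 168) + 22225 = √(-206/9) + 22225 = I*√206/3 + 22225 = 22225 + I*√206/3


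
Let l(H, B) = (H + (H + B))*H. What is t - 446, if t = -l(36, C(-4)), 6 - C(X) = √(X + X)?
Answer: -3254 + 72*I*√2 ≈ -3254.0 + 101.82*I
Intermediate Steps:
C(X) = 6 - √2*√X (C(X) = 6 - √(X + X) = 6 - √(2*X) = 6 - √2*√X)
l(H, B) = H*(B + 2*H) (l(H, B) = (H + (B + H))*H = (B + 2*H)*H = H*(B + 2*H))
t = -2808 + 72*I*√2 (t = -36*((6 - √2*√(-4)) + 2*36) = -36*((6 - √2*2*I) + 72) = -36*((6 - 2*I*√2) + 72) = -36*(78 - 2*I*√2) = -(2808 - 72*I*√2) = -2808 + 72*I*√2 ≈ -2808.0 + 101.82*I)
t - 446 = (-2808 + 72*I*√2) - 446 = -3254 + 72*I*√2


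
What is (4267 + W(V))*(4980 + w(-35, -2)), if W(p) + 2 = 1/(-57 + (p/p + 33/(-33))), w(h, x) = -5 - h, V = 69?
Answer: 405983680/19 ≈ 2.1368e+7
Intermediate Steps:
W(p) = -115/57 (W(p) = -2 + 1/(-57 + (p/p + 33/(-33))) = -2 + 1/(-57 + (1 + 33*(-1/33))) = -2 + 1/(-57 + (1 - 1)) = -2 + 1/(-57 + 0) = -2 + 1/(-57) = -2 - 1/57 = -115/57)
(4267 + W(V))*(4980 + w(-35, -2)) = (4267 - 115/57)*(4980 + (-5 - 1*(-35))) = 243104*(4980 + (-5 + 35))/57 = 243104*(4980 + 30)/57 = (243104/57)*5010 = 405983680/19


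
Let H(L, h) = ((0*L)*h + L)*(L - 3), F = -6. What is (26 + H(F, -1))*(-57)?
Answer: -4560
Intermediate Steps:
H(L, h) = L*(-3 + L) (H(L, h) = (0*h + L)*(-3 + L) = (0 + L)*(-3 + L) = L*(-3 + L))
(26 + H(F, -1))*(-57) = (26 - 6*(-3 - 6))*(-57) = (26 - 6*(-9))*(-57) = (26 + 54)*(-57) = 80*(-57) = -4560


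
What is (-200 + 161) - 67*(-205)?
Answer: 13696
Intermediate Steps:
(-200 + 161) - 67*(-205) = -39 + 13735 = 13696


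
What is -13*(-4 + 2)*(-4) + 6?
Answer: -98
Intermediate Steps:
-13*(-4 + 2)*(-4) + 6 = -(-26)*(-4) + 6 = -13*8 + 6 = -104 + 6 = -98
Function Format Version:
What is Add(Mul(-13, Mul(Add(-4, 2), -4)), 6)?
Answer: -98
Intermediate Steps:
Add(Mul(-13, Mul(Add(-4, 2), -4)), 6) = Add(Mul(-13, Mul(-2, -4)), 6) = Add(Mul(-13, 8), 6) = Add(-104, 6) = -98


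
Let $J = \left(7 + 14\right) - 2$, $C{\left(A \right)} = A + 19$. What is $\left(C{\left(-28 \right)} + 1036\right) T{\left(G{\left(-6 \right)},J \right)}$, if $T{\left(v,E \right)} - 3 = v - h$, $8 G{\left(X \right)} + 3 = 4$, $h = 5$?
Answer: $- \frac{15405}{8} \approx -1925.6$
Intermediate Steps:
$C{\left(A \right)} = 19 + A$
$G{\left(X \right)} = \frac{1}{8}$ ($G{\left(X \right)} = - \frac{3}{8} + \frac{1}{8} \cdot 4 = - \frac{3}{8} + \frac{1}{2} = \frac{1}{8}$)
$J = 19$ ($J = 21 - 2 = 19$)
$T{\left(v,E \right)} = -2 + v$ ($T{\left(v,E \right)} = 3 + \left(v - 5\right) = 3 + \left(-5 + v\right) = -2 + v$)
$\left(C{\left(-28 \right)} + 1036\right) T{\left(G{\left(-6 \right)},J \right)} = \left(\left(19 - 28\right) + 1036\right) \left(-2 + \frac{1}{8}\right) = \left(-9 + 1036\right) \left(- \frac{15}{8}\right) = 1027 \left(- \frac{15}{8}\right) = - \frac{15405}{8}$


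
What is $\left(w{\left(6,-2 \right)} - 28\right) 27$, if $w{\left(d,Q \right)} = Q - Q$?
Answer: $-756$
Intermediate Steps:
$w{\left(d,Q \right)} = 0$
$\left(w{\left(6,-2 \right)} - 28\right) 27 = \left(0 - 28\right) 27 = \left(-28\right) 27 = -756$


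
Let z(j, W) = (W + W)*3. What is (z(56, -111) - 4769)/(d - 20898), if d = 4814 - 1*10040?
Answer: 5435/26124 ≈ 0.20805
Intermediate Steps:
z(j, W) = 6*W (z(j, W) = (2*W)*3 = 6*W)
d = -5226 (d = 4814 - 10040 = -5226)
(z(56, -111) - 4769)/(d - 20898) = (6*(-111) - 4769)/(-5226 - 20898) = (-666 - 4769)/(-26124) = -5435*(-1/26124) = 5435/26124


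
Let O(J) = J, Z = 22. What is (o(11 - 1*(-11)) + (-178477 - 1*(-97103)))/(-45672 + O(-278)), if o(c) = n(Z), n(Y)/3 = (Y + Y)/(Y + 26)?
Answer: 65097/36760 ≈ 1.7709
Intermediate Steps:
n(Y) = 6*Y/(26 + Y) (n(Y) = 3*((Y + Y)/(Y + 26)) = 3*((2*Y)/(26 + Y)) = 3*(2*Y/(26 + Y)) = 6*Y/(26 + Y))
o(c) = 11/4 (o(c) = 6*22/(26 + 22) = 6*22/48 = 6*22*(1/48) = 11/4)
(o(11 - 1*(-11)) + (-178477 - 1*(-97103)))/(-45672 + O(-278)) = (11/4 + (-178477 - 1*(-97103)))/(-45672 - 278) = (11/4 + (-178477 + 97103))/(-45950) = (11/4 - 81374)*(-1/45950) = -325485/4*(-1/45950) = 65097/36760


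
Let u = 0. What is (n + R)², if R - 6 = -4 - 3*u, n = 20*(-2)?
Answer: 1444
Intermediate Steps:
n = -40
R = 2 (R = 6 + (-4 - 3*0) = 6 + (-4 + 0) = 6 - 4 = 2)
(n + R)² = (-40 + 2)² = (-38)² = 1444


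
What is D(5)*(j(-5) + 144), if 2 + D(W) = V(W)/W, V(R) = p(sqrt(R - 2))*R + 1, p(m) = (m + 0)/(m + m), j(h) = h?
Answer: -1807/10 ≈ -180.70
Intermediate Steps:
p(m) = 1/2 (p(m) = m/((2*m)) = m*(1/(2*m)) = 1/2)
V(R) = 1 + R/2 (V(R) = R/2 + 1 = 1 + R/2)
D(W) = -2 + (1 + W/2)/W
D(5)*(j(-5) + 144) = (-3/2 + 1/5)*(-5 + 144) = (-3/2 + 1/5)*139 = -13/10*139 = -1807/10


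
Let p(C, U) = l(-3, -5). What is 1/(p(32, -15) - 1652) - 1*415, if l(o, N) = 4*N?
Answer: -693881/1672 ≈ -415.00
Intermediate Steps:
p(C, U) = -20 (p(C, U) = 4*(-5) = -20)
1/(p(32, -15) - 1652) - 1*415 = 1/(-20 - 1652) - 1*415 = 1/(-1672) - 415 = -1/1672 - 415 = -693881/1672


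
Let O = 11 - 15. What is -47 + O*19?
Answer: -123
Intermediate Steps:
O = -4
-47 + O*19 = -47 - 4*19 = -47 - 76 = -123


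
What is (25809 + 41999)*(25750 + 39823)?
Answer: 4446373984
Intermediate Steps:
(25809 + 41999)*(25750 + 39823) = 67808*65573 = 4446373984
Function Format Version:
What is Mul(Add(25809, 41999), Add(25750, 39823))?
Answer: 4446373984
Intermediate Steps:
Mul(Add(25809, 41999), Add(25750, 39823)) = Mul(67808, 65573) = 4446373984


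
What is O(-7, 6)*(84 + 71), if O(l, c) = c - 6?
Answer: 0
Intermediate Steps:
O(l, c) = -6 + c
O(-7, 6)*(84 + 71) = (-6 + 6)*(84 + 71) = 0*155 = 0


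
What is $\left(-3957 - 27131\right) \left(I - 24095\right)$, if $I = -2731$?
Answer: $833966688$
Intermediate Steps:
$\left(-3957 - 27131\right) \left(I - 24095\right) = \left(-3957 - 27131\right) \left(-2731 - 24095\right) = \left(-31088\right) \left(-26826\right) = 833966688$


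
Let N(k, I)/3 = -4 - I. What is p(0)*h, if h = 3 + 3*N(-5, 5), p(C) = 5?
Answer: -390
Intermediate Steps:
N(k, I) = -12 - 3*I (N(k, I) = 3*(-4 - I) = -12 - 3*I)
h = -78 (h = 3 + 3*(-12 - 3*5) = 3 + 3*(-12 - 15) = 3 + 3*(-27) = 3 - 81 = -78)
p(0)*h = 5*(-78) = -390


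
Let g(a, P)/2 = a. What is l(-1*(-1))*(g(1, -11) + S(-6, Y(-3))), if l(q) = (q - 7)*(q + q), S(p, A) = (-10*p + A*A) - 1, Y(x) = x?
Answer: -840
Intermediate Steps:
S(p, A) = -1 + A² - 10*p (S(p, A) = (-10*p + A²) - 1 = (A² - 10*p) - 1 = -1 + A² - 10*p)
g(a, P) = 2*a
l(q) = 2*q*(-7 + q) (l(q) = (-7 + q)*(2*q) = 2*q*(-7 + q))
l(-1*(-1))*(g(1, -11) + S(-6, Y(-3))) = (2*(-1*(-1))*(-7 - 1*(-1)))*(2*1 + (-1 + (-3)² - 10*(-6))) = (2*1*(-7 + 1))*(2 + (-1 + 9 + 60)) = (2*1*(-6))*(2 + 68) = -12*70 = -840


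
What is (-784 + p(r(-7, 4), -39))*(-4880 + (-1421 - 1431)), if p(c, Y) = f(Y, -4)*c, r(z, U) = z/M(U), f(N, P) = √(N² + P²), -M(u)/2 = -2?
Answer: 6061888 + 13531*√1537 ≈ 6.5924e+6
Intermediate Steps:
M(u) = 4 (M(u) = -2*(-2) = 4)
r(z, U) = z/4
p(c, Y) = c*√(16 + Y²) (p(c, Y) = √(Y² + (-4)²)*c = √(Y² + 16)*c = √(16 + Y²)*c = c*√(16 + Y²))
(-784 + p(r(-7, 4), -39))*(-4880 + (-1421 - 1431)) = (-784 + ((¼)*(-7))*√(16 + (-39)²))*(-4880 + (-1421 - 1431)) = (-784 - 7*√(16 + 1521)/4)*(-4880 - 2852) = (-784 - 7*√1537/4)*(-7732) = 6061888 + 13531*√1537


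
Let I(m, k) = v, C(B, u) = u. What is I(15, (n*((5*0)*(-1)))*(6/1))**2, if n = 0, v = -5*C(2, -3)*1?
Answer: 225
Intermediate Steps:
v = 15 (v = -5*(-3)*1 = 15*1 = 15)
I(m, k) = 15
I(15, (n*((5*0)*(-1)))*(6/1))**2 = 15**2 = 225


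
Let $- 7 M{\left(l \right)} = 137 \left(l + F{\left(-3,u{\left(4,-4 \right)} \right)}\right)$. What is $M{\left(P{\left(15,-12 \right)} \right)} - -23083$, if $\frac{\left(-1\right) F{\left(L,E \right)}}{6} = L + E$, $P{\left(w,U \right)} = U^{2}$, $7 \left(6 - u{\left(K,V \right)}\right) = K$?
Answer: $\frac{1006945}{49} \approx 20550.0$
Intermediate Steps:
$u{\left(K,V \right)} = 6 - \frac{K}{7}$
$F{\left(L,E \right)} = - 6 E - 6 L$ ($F{\left(L,E \right)} = - 6 \left(L + E\right) = - 6 \left(E + L\right) = - 6 E - 6 L$)
$M{\left(l \right)} = \frac{13974}{49} - \frac{137 l}{7}$ ($M{\left(l \right)} = - \frac{137 \left(l - \left(-18 + 6 \left(6 - \frac{4}{7}\right)\right)\right)}{7} = - \frac{137 \left(l + \left(- 6 \left(6 - \frac{4}{7}\right) + 18\right)\right)}{7} = - \frac{137 \left(l + \left(\left(-6\right) \frac{38}{7} + 18\right)\right)}{7} = - \frac{137 \left(l + \left(- \frac{228}{7} + 18\right)\right)}{7} = - \frac{137 \left(l - \frac{102}{7}\right)}{7} = - \frac{137 \left(- \frac{102}{7} + l\right)}{7} = - \frac{- \frac{13974}{7} + 137 l}{7} = \frac{13974}{49} - \frac{137 l}{7}$)
$M{\left(P{\left(15,-12 \right)} \right)} - -23083 = \left(\frac{13974}{49} - \frac{137 \left(-12\right)^{2}}{7}\right) - -23083 = \left(\frac{13974}{49} - \frac{19728}{7}\right) + 23083 = - \frac{124122}{49} + 23083 = \frac{1006945}{49}$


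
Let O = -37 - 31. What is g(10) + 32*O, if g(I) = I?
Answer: -2166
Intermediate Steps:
O = -68
g(10) + 32*O = 10 + 32*(-68) = 10 - 2176 = -2166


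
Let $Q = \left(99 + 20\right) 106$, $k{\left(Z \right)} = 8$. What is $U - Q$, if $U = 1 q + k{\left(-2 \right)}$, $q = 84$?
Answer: $-12522$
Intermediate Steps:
$Q = 12614$ ($Q = 119 \cdot 106 = 12614$)
$U = 92$ ($U = 1 \cdot 84 + 8 = 84 + 8 = 92$)
$U - Q = 92 - 12614 = -12522$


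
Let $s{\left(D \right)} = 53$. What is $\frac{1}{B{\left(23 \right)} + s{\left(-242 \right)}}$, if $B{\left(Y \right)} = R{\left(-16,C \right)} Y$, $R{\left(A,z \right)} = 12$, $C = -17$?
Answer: $\frac{1}{329} \approx 0.0030395$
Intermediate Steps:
$B{\left(Y \right)} = 12 Y$
$\frac{1}{B{\left(23 \right)} + s{\left(-242 \right)}} = \frac{1}{12 \cdot 23 + 53} = \frac{1}{276 + 53} = \frac{1}{329}$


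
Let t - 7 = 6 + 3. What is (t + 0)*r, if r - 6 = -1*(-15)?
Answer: 336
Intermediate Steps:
r = 21 (r = 6 - 1*(-15) = 6 + 15 = 21)
t = 16 (t = 7 + (6 + 3) = 7 + 9 = 16)
(t + 0)*r = (16 + 0)*21 = 16*21 = 336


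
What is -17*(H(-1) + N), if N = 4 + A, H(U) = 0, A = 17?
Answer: -357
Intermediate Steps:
N = 21 (N = 4 + 17 = 21)
-17*(H(-1) + N) = -17*(0 + 21) = -17*21 = -357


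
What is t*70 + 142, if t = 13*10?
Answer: 9242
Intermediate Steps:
t = 130
t*70 + 142 = 130*70 + 142 = 9100 + 142 = 9242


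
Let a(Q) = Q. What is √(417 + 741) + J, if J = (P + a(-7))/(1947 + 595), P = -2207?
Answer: -27/31 + √1158 ≈ 33.158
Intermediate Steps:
J = -27/31 (J = (-2207 - 7)/(1947 + 595) = -2214/2542 = -2214*1/2542 = -27/31 ≈ -0.87097)
√(417 + 741) + J = √(417 + 741) - 27/31 = √1158 - 27/31 = -27/31 + √1158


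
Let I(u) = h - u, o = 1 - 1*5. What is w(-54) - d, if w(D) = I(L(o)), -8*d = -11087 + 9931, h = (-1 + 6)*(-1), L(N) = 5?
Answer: -309/2 ≈ -154.50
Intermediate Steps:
o = -4 (o = 1 - 5 = -4)
h = -5 (h = 5*(-1) = -5)
I(u) = -5 - u
d = 289/2 (d = -(-11087 + 9931)/8 = -⅛*(-1156) = 289/2 ≈ 144.50)
w(D) = -10 (w(D) = -5 - 1*5 = -5 - 5 = -10)
w(-54) - d = -10 - 1*289/2 = -10 - 289/2 = -309/2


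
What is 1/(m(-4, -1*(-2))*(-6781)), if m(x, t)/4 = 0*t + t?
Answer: -1/54248 ≈ -1.8434e-5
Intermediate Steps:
m(x, t) = 4*t (m(x, t) = 4*(0*t + t) = 4*(0 + t) = 4*t)
1/(m(-4, -1*(-2))*(-6781)) = 1/((4*(-1*(-2)))*(-6781)) = 1/((4*2)*(-6781)) = 1/(8*(-6781)) = 1/(-54248) = -1/54248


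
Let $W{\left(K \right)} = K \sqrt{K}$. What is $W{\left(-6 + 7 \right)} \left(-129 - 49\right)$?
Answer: $-178$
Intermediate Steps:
$W{\left(K \right)} = K^{\frac{3}{2}}$
$W{\left(-6 + 7 \right)} \left(-129 - 49\right) = \left(-6 + 7\right)^{\frac{3}{2}} \left(-129 - 49\right) = 1^{\frac{3}{2}} \left(-178\right) = 1 \left(-178\right) = -178$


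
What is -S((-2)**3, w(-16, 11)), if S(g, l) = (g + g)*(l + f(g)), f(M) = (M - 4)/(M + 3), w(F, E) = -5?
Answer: -208/5 ≈ -41.600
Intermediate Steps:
f(M) = (-4 + M)/(3 + M)
S(g, l) = 2*g*(l + (-4 + g)/(3 + g)) (S(g, l) = (g + g)*(l + (-4 + g)/(3 + g)) = (2*g)*(l + (-4 + g)/(3 + g)) = 2*g*(l + (-4 + g)/(3 + g)))
-S((-2)**3, w(-16, 11)) = -2*(-2)**3*(-4 + (-2)**3 - 5*(3 + (-2)**3))/(3 + (-2)**3) = -2*(-8)*(-4 - 8 - 5*(3 - 8))/(3 - 8) = -2*(-8)*(-4 - 8 - 5*(-5))/(-5) = -2*(-8)*(-1)*(-4 - 8 + 25)/5 = -2*(-8)*(-1)*13/5 = -1*208/5 = -208/5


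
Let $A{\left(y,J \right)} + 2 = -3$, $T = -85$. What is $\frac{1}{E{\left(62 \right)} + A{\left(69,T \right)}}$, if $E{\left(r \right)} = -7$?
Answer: $- \frac{1}{12} \approx -0.083333$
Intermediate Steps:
$A{\left(y,J \right)} = -5$ ($A{\left(y,J \right)} = -2 - 3 = -5$)
$\frac{1}{E{\left(62 \right)} + A{\left(69,T \right)}} = \frac{1}{-7 - 5} = \frac{1}{-12} = - \frac{1}{12}$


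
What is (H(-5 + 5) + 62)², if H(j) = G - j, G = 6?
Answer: 4624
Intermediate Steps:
H(j) = 6 - j
(H(-5 + 5) + 62)² = ((6 - (-5 + 5)) + 62)² = ((6 - 1*0) + 62)² = ((6 + 0) + 62)² = (6 + 62)² = 68² = 4624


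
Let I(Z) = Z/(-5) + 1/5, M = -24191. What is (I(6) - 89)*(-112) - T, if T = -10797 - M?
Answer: -3314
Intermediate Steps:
I(Z) = 1/5 - Z/5 (I(Z) = Z*(-1/5) + 1*(1/5) = -Z/5 + 1/5 = 1/5 - Z/5)
T = 13394 (T = -10797 - 1*(-24191) = -10797 + 24191 = 13394)
(I(6) - 89)*(-112) - T = ((1/5 - 1/5*6) - 89)*(-112) - 1*13394 = ((1/5 - 6/5) - 89)*(-112) - 13394 = (-1 - 89)*(-112) - 13394 = -90*(-112) - 13394 = 10080 - 13394 = -3314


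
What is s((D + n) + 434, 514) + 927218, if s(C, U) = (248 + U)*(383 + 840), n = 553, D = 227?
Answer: 1859144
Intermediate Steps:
s(C, U) = 303304 + 1223*U (s(C, U) = (248 + U)*1223 = 303304 + 1223*U)
s((D + n) + 434, 514) + 927218 = (303304 + 1223*514) + 927218 = (303304 + 628622) + 927218 = 931926 + 927218 = 1859144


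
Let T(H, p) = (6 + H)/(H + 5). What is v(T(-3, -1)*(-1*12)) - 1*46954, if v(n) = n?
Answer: -46972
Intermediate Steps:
T(H, p) = (6 + H)/(5 + H)
v(T(-3, -1)*(-1*12)) - 1*46954 = ((6 - 3)/(5 - 3))*(-1*12) - 1*46954 = (3/2)*(-12) - 46954 = -18 - 46954 = -46972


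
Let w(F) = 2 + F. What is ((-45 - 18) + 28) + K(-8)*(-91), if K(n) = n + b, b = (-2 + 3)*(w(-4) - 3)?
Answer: 1148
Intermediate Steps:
b = -5 (b = (-2 + 3)*((2 - 4) - 3) = 1*(-2 - 3) = 1*(-5) = -5)
K(n) = -5 + n (K(n) = n - 5 = -5 + n)
((-45 - 18) + 28) + K(-8)*(-91) = ((-45 - 18) + 28) + (-5 - 8)*(-91) = (-63 + 28) - 13*(-91) = -35 + 1183 = 1148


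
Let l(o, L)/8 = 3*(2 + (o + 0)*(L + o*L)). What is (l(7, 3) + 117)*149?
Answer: 625353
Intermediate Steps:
l(o, L) = 48 + 24*o*(L + L*o) (l(o, L) = 8*(3*(2 + (o + 0)*(L + o*L))) = 8*(3*(2 + o*(L + L*o))) = 8*(6 + 3*o*(L + L*o)) = 48 + 24*o*(L + L*o))
(l(7, 3) + 117)*149 = ((48 + 24*3*7 + 24*3*7²) + 117)*149 = ((48 + 504 + 24*3*49) + 117)*149 = ((48 + 504 + 3528) + 117)*149 = (4080 + 117)*149 = 4197*149 = 625353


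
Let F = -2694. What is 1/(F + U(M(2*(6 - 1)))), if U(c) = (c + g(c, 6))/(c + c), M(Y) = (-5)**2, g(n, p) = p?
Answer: -50/134669 ≈ -0.00037128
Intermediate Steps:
M(Y) = 25
U(c) = (6 + c)/(2*c) (U(c) = (c + 6)/(c + c) = (6 + c)/((2*c)) = (6 + c)*(1/(2*c)) = (6 + c)/(2*c))
1/(F + U(M(2*(6 - 1)))) = 1/(-2694 + (1/2)*(6 + 25)/25) = 1/(-2694 + (1/2)*(1/25)*31) = 1/(-2694 + 31/50) = 1/(-134669/50) = -50/134669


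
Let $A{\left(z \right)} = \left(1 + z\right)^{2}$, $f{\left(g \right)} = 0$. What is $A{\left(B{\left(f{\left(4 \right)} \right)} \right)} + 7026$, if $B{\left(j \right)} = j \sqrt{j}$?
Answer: $7027$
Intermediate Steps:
$B{\left(j \right)} = j^{\frac{3}{2}}$
$A{\left(B{\left(f{\left(4 \right)} \right)} \right)} + 7026 = \left(1 + 0^{\frac{3}{2}}\right)^{2} + 7026 = \left(1 + 0\right)^{2} + 7026 = 1^{2} + 7026 = 1 + 7026 = 7027$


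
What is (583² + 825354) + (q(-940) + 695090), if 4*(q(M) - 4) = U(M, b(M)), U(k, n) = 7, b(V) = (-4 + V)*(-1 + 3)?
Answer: 7441355/4 ≈ 1.8603e+6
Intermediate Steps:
b(V) = -8 + 2*V (b(V) = (-4 + V)*2 = -8 + 2*V)
q(M) = 23/4 (q(M) = 4 + (¼)*7 = 4 + 7/4 = 23/4)
(583² + 825354) + (q(-940) + 695090) = (583² + 825354) + (23/4 + 695090) = (339889 + 825354) + 2780383/4 = 1165243 + 2780383/4 = 7441355/4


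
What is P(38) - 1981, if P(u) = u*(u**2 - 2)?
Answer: 52815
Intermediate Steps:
P(u) = u*(-2 + u**2)
P(38) - 1981 = 38*(-2 + 38**2) - 1981 = 38*(-2 + 1444) - 1981 = 38*1442 - 1981 = 54796 - 1981 = 52815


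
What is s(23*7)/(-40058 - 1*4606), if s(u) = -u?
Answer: 161/44664 ≈ 0.0036047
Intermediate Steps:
s(23*7)/(-40058 - 1*4606) = (-23*7)/(-40058 - 1*4606) = (-1*161)/(-40058 - 4606) = -161/(-44664) = -161*(-1/44664) = 161/44664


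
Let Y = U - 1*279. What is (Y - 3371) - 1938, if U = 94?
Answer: -5494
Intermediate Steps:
Y = -185 (Y = 94 - 1*279 = 94 - 279 = -185)
(Y - 3371) - 1938 = (-185 - 3371) - 1938 = -3556 - 1938 = -5494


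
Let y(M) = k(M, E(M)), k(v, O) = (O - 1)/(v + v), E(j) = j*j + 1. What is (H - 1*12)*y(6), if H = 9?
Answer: -9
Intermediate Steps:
E(j) = 1 + j² (E(j) = j² + 1 = 1 + j²)
k(v, O) = (-1 + O)/(2*v) (k(v, O) = (-1 + O)/((2*v)) = (-1 + O)*(1/(2*v)) = (-1 + O)/(2*v))
y(M) = M/2 (y(M) = (-1 + (1 + M²))/(2*M) = M²/(2*M) = M/2)
(H - 1*12)*y(6) = (9 - 1*12)*((½)*6) = (9 - 12)*3 = -3*3 = -9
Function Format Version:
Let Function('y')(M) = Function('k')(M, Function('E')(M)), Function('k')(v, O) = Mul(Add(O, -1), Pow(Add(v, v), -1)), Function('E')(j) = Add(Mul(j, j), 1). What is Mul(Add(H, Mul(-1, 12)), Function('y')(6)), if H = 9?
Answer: -9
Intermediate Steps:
Function('E')(j) = Add(1, Pow(j, 2)) (Function('E')(j) = Add(Pow(j, 2), 1) = Add(1, Pow(j, 2)))
Function('k')(v, O) = Mul(Rational(1, 2), Pow(v, -1), Add(-1, O)) (Function('k')(v, O) = Mul(Add(-1, O), Pow(Mul(2, v), -1)) = Mul(Add(-1, O), Mul(Rational(1, 2), Pow(v, -1))) = Mul(Rational(1, 2), Pow(v, -1), Add(-1, O)))
Function('y')(M) = Mul(Rational(1, 2), M) (Function('y')(M) = Mul(Rational(1, 2), Pow(M, -1), Add(-1, Add(1, Pow(M, 2)))) = Mul(Rational(1, 2), Pow(M, -1), Pow(M, 2)) = Mul(Rational(1, 2), M))
Mul(Add(H, Mul(-1, 12)), Function('y')(6)) = Mul(Add(9, Mul(-1, 12)), Mul(Rational(1, 2), 6)) = Mul(Add(9, -12), 3) = Mul(-3, 3) = -9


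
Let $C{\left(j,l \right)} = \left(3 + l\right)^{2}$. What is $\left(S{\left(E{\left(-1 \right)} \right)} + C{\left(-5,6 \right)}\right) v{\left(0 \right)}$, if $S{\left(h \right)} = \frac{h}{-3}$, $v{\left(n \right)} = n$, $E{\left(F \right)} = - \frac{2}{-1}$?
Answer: $0$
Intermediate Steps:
$E{\left(F \right)} = 2$ ($E{\left(F \right)} = \left(-2\right) \left(-1\right) = 2$)
$S{\left(h \right)} = - \frac{h}{3}$ ($S{\left(h \right)} = h \left(- \frac{1}{3}\right) = - \frac{h}{3}$)
$\left(S{\left(E{\left(-1 \right)} \right)} + C{\left(-5,6 \right)}\right) v{\left(0 \right)} = \left(\left(- \frac{1}{3}\right) 2 + \left(3 + 6\right)^{2}\right) 0 = \left(- \frac{2}{3} + 9^{2}\right) 0 = \left(- \frac{2}{3} + 81\right) 0 = \frac{241}{3} \cdot 0 = 0$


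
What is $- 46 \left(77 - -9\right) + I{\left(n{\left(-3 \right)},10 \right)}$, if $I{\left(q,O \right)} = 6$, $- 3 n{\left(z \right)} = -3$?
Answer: $-3950$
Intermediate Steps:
$n{\left(z \right)} = 1$ ($n{\left(z \right)} = \left(- \frac{1}{3}\right) \left(-3\right) = 1$)
$- 46 \left(77 - -9\right) + I{\left(n{\left(-3 \right)},10 \right)} = - 46 \left(77 - -9\right) + 6 = - 46 \left(77 + 9\right) + 6 = \left(-46\right) 86 + 6 = -3956 + 6 = -3950$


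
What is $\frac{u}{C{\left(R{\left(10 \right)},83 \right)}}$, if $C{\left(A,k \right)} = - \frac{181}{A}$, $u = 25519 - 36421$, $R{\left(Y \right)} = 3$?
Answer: $\frac{32706}{181} \approx 180.7$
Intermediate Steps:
$u = -10902$
$\frac{u}{C{\left(R{\left(10 \right)},83 \right)}} = - \frac{10902}{\left(-181\right) \frac{1}{3}} = - \frac{10902}{- \frac{181}{3}} = \left(-10902\right) \left(- \frac{3}{181}\right) = \frac{32706}{181}$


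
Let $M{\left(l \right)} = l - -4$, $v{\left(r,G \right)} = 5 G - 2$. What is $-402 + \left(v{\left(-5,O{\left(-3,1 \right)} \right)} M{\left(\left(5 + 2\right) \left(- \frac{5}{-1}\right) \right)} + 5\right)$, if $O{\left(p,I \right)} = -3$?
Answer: $-1060$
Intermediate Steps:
$v{\left(r,G \right)} = -2 + 5 G$
$M{\left(l \right)} = 4 + l$ ($M{\left(l \right)} = l + 4 = 4 + l$)
$-402 + \left(v{\left(-5,O{\left(-3,1 \right)} \right)} M{\left(\left(5 + 2\right) \left(- \frac{5}{-1}\right) \right)} + 5\right) = -402 + \left(\left(-2 + 5 \left(-3\right)\right) \left(4 + \left(5 + 2\right) \left(- \frac{5}{-1}\right)\right) + 5\right) = -402 + \left(\left(-2 - 15\right) \left(4 + 7 \left(\left(-5\right) \left(-1\right)\right)\right) + 5\right) = -402 + \left(- 17 \left(4 + 7 \cdot 5\right) + 5\right) = -402 + \left(- 17 \left(4 + 35\right) + 5\right) = -402 + \left(\left(-17\right) 39 + 5\right) = -402 + \left(-663 + 5\right) = -402 - 658 = -1060$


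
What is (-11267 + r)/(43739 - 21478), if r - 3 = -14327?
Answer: -25591/22261 ≈ -1.1496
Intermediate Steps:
r = -14324 (r = 3 - 14327 = -14324)
(-11267 + r)/(43739 - 21478) = (-11267 - 14324)/(43739 - 21478) = -25591/22261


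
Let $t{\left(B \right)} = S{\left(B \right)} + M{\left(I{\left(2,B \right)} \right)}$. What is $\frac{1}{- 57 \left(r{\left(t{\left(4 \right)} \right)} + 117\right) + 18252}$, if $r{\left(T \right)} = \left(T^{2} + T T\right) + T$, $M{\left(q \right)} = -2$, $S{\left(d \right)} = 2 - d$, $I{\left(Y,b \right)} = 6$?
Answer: $\frac{1}{9987} \approx 0.00010013$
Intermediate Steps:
$t{\left(B \right)} = - B$ ($t{\left(B \right)} = \left(2 - B\right) - 2 = - B$)
$r{\left(T \right)} = T + 2 T^{2}$ ($r{\left(T \right)} = \left(T^{2} + T^{2}\right) + T = 2 T^{2} + T = T + 2 T^{2}$)
$\frac{1}{- 57 \left(r{\left(t{\left(4 \right)} \right)} + 117\right) + 18252} = \frac{1}{- 57 \left(\left(-1\right) 4 \left(1 + 2 \left(\left(-1\right) 4\right)\right) + 117\right) + 18252} = \frac{1}{- 57 \left(- 4 \left(1 + 2 \left(-4\right)\right) + 117\right) + 18252} = \frac{1}{- 57 \left(- 4 \left(1 - 8\right) + 117\right) + 18252} = \frac{1}{- 57 \left(\left(-4\right) \left(-7\right) + 117\right) + 18252} = \frac{1}{- 57 \left(28 + 117\right) + 18252} = \frac{1}{\left(-57\right) 145 + 18252} = \frac{1}{-8265 + 18252} = \frac{1}{9987}$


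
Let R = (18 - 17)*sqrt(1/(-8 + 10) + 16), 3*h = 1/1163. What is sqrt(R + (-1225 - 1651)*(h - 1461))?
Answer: sqrt(204597792063168 + 24346242*sqrt(66))/6978 ≈ 2049.8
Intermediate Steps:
h = 1/3489 (h = (1/3)/1163 = (1/3)*(1/1163) = 1/3489 ≈ 0.00028661)
R = sqrt(66)/2 (R = 1*sqrt(1/2 + 16) = 1*sqrt(33/2) = 1*(sqrt(66)/2) = sqrt(66)/2 ≈ 4.0620)
sqrt(R + (-1225 - 1651)*(h - 1461)) = sqrt(sqrt(66)/2 + (-1225 - 1651)*(1/3489 - 1461)) = sqrt(sqrt(66)/2 - 2876*(-5097428/3489)) = sqrt(sqrt(66)/2 + 14660202928/3489) = sqrt(14660202928/3489 + sqrt(66)/2)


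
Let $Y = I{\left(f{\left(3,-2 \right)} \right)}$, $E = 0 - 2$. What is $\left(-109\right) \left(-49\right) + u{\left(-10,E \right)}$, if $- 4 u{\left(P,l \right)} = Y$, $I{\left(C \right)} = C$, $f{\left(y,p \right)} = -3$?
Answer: $\frac{21367}{4} \approx 5341.8$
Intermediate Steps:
$E = -2$ ($E = 0 - 2 = -2$)
$Y = -3$
$u{\left(P,l \right)} = \frac{3}{4}$ ($u{\left(P,l \right)} = \left(- \frac{1}{4}\right) \left(-3\right) = \frac{3}{4}$)
$\left(-109\right) \left(-49\right) + u{\left(-10,E \right)} = \left(-109\right) \left(-49\right) + \frac{3}{4} = 5341 + \frac{3}{4} = \frac{21367}{4}$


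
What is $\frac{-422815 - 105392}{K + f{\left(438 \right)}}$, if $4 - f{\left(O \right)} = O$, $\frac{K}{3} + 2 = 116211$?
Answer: $- \frac{528207}{348193} \approx -1.517$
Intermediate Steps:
$K = 348627$ ($K = -6 + 3 \cdot 116211 = -6 + 348633 = 348627$)
$f{\left(O \right)} = 4 - O$
$\frac{-422815 - 105392}{K + f{\left(438 \right)}} = \frac{-422815 - 105392}{348627 + \left(4 - 438\right)} = - \frac{528207}{348627 + \left(4 - 438\right)} = - \frac{528207}{348627 - 434} = - \frac{528207}{348193}$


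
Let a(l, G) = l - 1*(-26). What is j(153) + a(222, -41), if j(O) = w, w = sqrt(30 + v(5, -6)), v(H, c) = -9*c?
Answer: 248 + 2*sqrt(21) ≈ 257.17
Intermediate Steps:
a(l, G) = 26 + l (a(l, G) = l + 26 = 26 + l)
w = 2*sqrt(21) (w = sqrt(30 - 9*(-6)) = sqrt(30 + 54) = sqrt(84) = 2*sqrt(21) ≈ 9.1651)
j(O) = 2*sqrt(21)
j(153) + a(222, -41) = 2*sqrt(21) + (26 + 222) = 2*sqrt(21) + 248 = 248 + 2*sqrt(21)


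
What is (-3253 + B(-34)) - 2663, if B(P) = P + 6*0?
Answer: -5950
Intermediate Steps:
B(P) = P (B(P) = P + 0 = P)
(-3253 + B(-34)) - 2663 = (-3253 - 34) - 2663 = -3287 - 2663 = -5950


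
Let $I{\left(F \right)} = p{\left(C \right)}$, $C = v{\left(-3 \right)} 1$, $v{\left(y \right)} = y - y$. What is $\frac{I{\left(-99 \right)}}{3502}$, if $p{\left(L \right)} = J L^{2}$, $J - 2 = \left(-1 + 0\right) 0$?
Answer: $0$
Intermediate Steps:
$v{\left(y \right)} = 0$
$J = 2$ ($J = 2 + \left(-1 + 0\right) 0 = 2 - 0 = 2 + 0 = 2$)
$C = 0$ ($C = 0 \cdot 1 = 0$)
$p{\left(L \right)} = 2 L^{2}$
$I{\left(F \right)} = 0$ ($I{\left(F \right)} = 2 \cdot 0^{2} = 2 \cdot 0 = 0$)
$\frac{I{\left(-99 \right)}}{3502} = \frac{0}{3502} = 0 \cdot \frac{1}{3502} = 0$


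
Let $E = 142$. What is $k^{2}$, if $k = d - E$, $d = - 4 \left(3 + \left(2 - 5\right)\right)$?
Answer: $20164$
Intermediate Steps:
$d = 0$ ($d = - 4 \left(3 + \left(2 - 5\right)\right) = - 4 \left(3 - 3\right) = \left(-4\right) 0 = 0$)
$k = -142$ ($k = 0 - 142 = -142$)
$k^{2} = \left(-142\right)^{2} = 20164$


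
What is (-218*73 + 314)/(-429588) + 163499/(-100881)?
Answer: -1907318467/1203812973 ≈ -1.5844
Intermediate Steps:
(-218*73 + 314)/(-429588) + 163499/(-100881) = (-15914 + 314)*(-1/429588) + 163499*(-1/100881) = -15600*(-1/429588) - 163499/100881 = 1300/35799 - 163499/100881 = -1907318467/1203812973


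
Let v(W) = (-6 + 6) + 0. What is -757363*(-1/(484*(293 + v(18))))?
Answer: 757363/141812 ≈ 5.3406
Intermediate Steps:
v(W) = 0 (v(W) = 0 + 0 = 0)
-757363*(-1/(484*(293 + v(18)))) = -757363*(-1/(484*(293 + 0))) = -757363/((-484*293)) = -757363/(-141812) = -757363*(-1/141812) = 757363/141812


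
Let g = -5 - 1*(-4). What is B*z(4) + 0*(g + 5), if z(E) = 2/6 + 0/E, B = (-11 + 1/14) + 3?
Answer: -37/14 ≈ -2.6429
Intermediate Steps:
g = -1 (g = -5 + 4 = -1)
B = -111/14 (B = (-11 + 1/14) + 3 = -153/14 + 3 = -111/14 ≈ -7.9286)
z(E) = ⅓ (z(E) = 2*(⅙) + 0 = ⅓ + 0 = ⅓)
B*z(4) + 0*(g + 5) = -111/14*⅓ + 0*(-1 + 5) = -37/14 + 0*4 = -37/14 + 0 = -37/14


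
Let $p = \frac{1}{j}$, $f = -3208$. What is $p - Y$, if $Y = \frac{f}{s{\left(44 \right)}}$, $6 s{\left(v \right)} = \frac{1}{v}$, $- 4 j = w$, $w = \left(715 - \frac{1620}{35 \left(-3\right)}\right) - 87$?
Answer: $\frac{953622905}{1126} \approx 8.4691 \cdot 10^{5}$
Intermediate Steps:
$w = \frac{4504}{7}$ ($w = \left(715 - \frac{1620}{-105}\right) - 87 = \left(715 - - \frac{108}{7}\right) - 87 = \left(715 + \frac{108}{7}\right) - 87 = \frac{5113}{7} - 87 = \frac{4504}{7} \approx 643.43$)
$j = - \frac{1126}{7}$ ($j = \left(- \frac{1}{4}\right) \frac{4504}{7} = - \frac{1126}{7} \approx -160.86$)
$s{\left(v \right)} = \frac{1}{6 v}$
$p = - \frac{7}{1126}$ ($p = \frac{1}{- \frac{1126}{7}} = - \frac{7}{1126} \approx -0.0062167$)
$Y = -846912$ ($Y = - \frac{3208}{\frac{1}{6} \cdot \frac{1}{44}} = - 3208 \frac{1}{\frac{1}{264}} = \left(-3208\right) 264 = -846912$)
$p - Y = - \frac{7}{1126} - -846912 = - \frac{7}{1126} + 846912 = \frac{953622905}{1126}$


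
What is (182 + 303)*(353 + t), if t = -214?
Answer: 67415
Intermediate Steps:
(182 + 303)*(353 + t) = (182 + 303)*(353 - 214) = 485*139 = 67415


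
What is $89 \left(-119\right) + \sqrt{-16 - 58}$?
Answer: $-10591 + i \sqrt{74} \approx -10591.0 + 8.6023 i$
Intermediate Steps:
$89 \left(-119\right) + \sqrt{-16 - 58} = -10591 + \sqrt{-74} = -10591 + i \sqrt{74}$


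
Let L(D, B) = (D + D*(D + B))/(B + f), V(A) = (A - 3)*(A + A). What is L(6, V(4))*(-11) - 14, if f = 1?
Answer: -124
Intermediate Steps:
V(A) = 2*A*(-3 + A) (V(A) = (-3 + A)*(2*A) = 2*A*(-3 + A))
L(D, B) = (D + D*(B + D))/(1 + B) (L(D, B) = (D + D*(D + B))/(B + 1) = (D + D*(B + D))/(1 + B))
L(6, V(4))*(-11) - 14 = (6*(1 + 2*4*(-3 + 4) + 6)/(1 + 2*4*(-3 + 4)))*(-11) - 14 = (6*(1 + 2*4*1 + 6)/(1 + 2*4*1))*(-11) - 14 = (6*(1 + 8 + 6)/(1 + 8))*(-11) - 14 = (6*15/9)*(-11) - 14 = (6*(⅑)*15)*(-11) - 14 = 10*(-11) - 14 = -110 - 14 = -124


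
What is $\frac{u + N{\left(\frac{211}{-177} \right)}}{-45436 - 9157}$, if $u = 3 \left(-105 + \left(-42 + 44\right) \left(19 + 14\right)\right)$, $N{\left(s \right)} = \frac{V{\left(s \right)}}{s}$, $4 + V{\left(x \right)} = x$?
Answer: $\frac{23768}{11519123} \approx 0.0020634$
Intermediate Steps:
$V{\left(x \right)} = -4 + x$
$N{\left(s \right)} = \frac{-4 + s}{s}$
$u = -117$ ($u = 3 \left(-105 + 2 \cdot 33\right) = 3 \left(-105 + 66\right) = 3 \left(-39\right) = -117$)
$\frac{u + N{\left(\frac{211}{-177} \right)}}{-45436 - 9157} = \frac{-117 + \frac{-4 + \frac{211}{-177}}{211 \frac{1}{-177}}}{-45436 - 9157} = \frac{-117 + \frac{-4 + 211 \left(- \frac{1}{177}\right)}{211 \left(- \frac{1}{177}\right)}}{-54593} = \left(-117 + \frac{-4 - \frac{211}{177}}{- \frac{211}{177}}\right) \left(- \frac{1}{54593}\right) = \left(-117 - - \frac{919}{211}\right) \left(- \frac{1}{54593}\right) = \left(-117 + \frac{919}{211}\right) \left(- \frac{1}{54593}\right) = \left(- \frac{23768}{211}\right) \left(- \frac{1}{54593}\right) = \frac{23768}{11519123}$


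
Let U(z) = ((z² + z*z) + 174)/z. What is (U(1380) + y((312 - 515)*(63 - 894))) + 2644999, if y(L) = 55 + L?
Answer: 647796639/230 ≈ 2.8165e+6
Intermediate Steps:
U(z) = (174 + 2*z²)/z (U(z) = ((z² + z²) + 174)/z = (2*z² + 174)/z = (174 + 2*z²)/z)
(U(1380) + y((312 - 515)*(63 - 894))) + 2644999 = ((2*1380 + 174/1380) + (55 + (312 - 515)*(63 - 894))) + 2644999 = ((2760 + 174*(1/1380)) + (55 - 203*(-831))) + 2644999 = ((2760 + 29/230) + (55 + 168693)) + 2644999 = (634829/230 + 168748) + 2644999 = 39446869/230 + 2644999 = 647796639/230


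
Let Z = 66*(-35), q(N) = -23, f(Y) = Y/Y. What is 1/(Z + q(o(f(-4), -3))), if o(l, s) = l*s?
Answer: -1/2333 ≈ -0.00042863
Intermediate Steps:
f(Y) = 1
Z = -2310
1/(Z + q(o(f(-4), -3))) = 1/(-2310 - 23) = 1/(-2333) = -1/2333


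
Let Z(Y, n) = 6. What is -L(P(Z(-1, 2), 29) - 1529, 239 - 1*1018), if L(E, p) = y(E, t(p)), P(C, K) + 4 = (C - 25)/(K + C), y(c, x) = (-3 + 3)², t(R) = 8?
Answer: 0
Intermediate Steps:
y(c, x) = 0 (y(c, x) = 0² = 0)
P(C, K) = -4 + (-25 + C)/(C + K) (P(C, K) = -4 + (C - 25)/(K + C) = -4 + (-25 + C)/(C + K))
L(E, p) = 0
-L(P(Z(-1, 2), 29) - 1529, 239 - 1*1018) = -1*0 = 0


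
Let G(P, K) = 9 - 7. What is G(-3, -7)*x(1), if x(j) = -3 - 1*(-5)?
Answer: 4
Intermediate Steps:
G(P, K) = 2
x(j) = 2 (x(j) = -3 + 5 = 2)
G(-3, -7)*x(1) = 2*2 = 4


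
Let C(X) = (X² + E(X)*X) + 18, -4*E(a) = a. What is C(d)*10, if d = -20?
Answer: 3180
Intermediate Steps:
E(a) = -a/4
C(X) = 18 + 3*X²/4 (C(X) = (X² + (-X/4)*X) + 18 = (X² - X²/4) + 18 = 3*X²/4 + 18 = 18 + 3*X²/4)
C(d)*10 = (18 + (¾)*(-20)²)*10 = (18 + (¾)*400)*10 = (18 + 300)*10 = 318*10 = 3180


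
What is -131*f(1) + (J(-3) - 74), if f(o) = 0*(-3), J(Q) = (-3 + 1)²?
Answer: -70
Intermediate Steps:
J(Q) = 4 (J(Q) = (-2)² = 4)
f(o) = 0
-131*f(1) + (J(-3) - 74) = -131*0 + (4 - 74) = 0 - 70 = -70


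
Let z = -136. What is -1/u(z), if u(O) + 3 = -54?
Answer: 1/57 ≈ 0.017544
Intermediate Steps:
u(O) = -57 (u(O) = -3 - 54 = -57)
-1/u(z) = -1/(-57) = -1*(-1/57) = 1/57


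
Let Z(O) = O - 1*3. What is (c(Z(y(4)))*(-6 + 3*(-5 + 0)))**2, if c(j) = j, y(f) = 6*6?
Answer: 480249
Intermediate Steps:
y(f) = 36
Z(O) = -3 + O (Z(O) = O - 3 = -3 + O)
(c(Z(y(4)))*(-6 + 3*(-5 + 0)))**2 = ((-3 + 36)*(-6 + 3*(-5 + 0)))**2 = (33*(-6 + 3*(-5)))**2 = (33*(-6 - 15))**2 = (33*(-21))**2 = (-693)**2 = 480249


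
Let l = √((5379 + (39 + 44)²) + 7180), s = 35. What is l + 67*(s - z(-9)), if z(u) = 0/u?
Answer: 2345 + 2*√4862 ≈ 2484.5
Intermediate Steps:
z(u) = 0
l = 2*√4862 (l = √((5379 + 83²) + 7180) = √((5379 + 6889) + 7180) = √(12268 + 7180) = √19448 = 2*√4862 ≈ 139.46)
l + 67*(s - z(-9)) = 2*√4862 + 67*(35 - 1*0) = 2*√4862 + 67*(35 + 0) = 2*√4862 + 67*35 = 2*√4862 + 2345 = 2345 + 2*√4862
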